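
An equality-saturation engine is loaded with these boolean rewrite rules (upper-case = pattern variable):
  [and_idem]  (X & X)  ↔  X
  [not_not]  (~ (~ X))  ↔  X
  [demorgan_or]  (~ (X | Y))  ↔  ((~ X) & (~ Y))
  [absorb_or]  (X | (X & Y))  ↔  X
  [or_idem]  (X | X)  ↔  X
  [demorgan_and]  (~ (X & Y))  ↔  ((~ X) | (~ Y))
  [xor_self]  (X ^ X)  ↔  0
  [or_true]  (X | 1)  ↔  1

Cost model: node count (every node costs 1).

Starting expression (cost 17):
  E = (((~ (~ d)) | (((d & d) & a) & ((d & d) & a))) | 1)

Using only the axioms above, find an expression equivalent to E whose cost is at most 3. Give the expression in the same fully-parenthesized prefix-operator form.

1. [and_idem →] (((d & d) & a) & ((d & d) & a))  →  ((d & d) & a);  E = (((~ (~ d)) | ((d & d) & a)) | 1)
2. [not_not →] (~ (~ d))  →  d;  E = ((d | ((d & d) & a)) | 1)
3. [and_idem →] (d & d)  →  d;  E = ((d | (d & a)) | 1)
4. [absorb_or →] (d | (d & a))  →  d;  cost 3 ≤ 3, done

(d | 1)   [cost 3]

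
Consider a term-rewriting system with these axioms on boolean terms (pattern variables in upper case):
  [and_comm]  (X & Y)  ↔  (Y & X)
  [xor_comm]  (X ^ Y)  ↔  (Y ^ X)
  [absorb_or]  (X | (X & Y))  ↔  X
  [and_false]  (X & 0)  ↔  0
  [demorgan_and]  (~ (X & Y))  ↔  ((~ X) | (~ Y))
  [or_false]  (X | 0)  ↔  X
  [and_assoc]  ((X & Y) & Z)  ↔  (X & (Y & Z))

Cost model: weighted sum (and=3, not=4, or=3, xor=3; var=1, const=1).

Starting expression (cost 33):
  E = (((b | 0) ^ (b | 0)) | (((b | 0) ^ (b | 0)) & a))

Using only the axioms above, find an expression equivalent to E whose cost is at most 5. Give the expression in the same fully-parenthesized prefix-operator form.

(b ^ b)   [cost 5]

step 1: absorb_or (→) rewrites (((b | 0) ^ (b | 0)) | (((b | 0) ^ (b | 0)) & a)) into ((b | 0) ^ (b | 0))
step 2: or_false (→) rewrites (b | 0) into b, now (b ^ (b | 0))
step 3: or_false (→) rewrites (b | 0) into b, reaching cost 5 (bound 5)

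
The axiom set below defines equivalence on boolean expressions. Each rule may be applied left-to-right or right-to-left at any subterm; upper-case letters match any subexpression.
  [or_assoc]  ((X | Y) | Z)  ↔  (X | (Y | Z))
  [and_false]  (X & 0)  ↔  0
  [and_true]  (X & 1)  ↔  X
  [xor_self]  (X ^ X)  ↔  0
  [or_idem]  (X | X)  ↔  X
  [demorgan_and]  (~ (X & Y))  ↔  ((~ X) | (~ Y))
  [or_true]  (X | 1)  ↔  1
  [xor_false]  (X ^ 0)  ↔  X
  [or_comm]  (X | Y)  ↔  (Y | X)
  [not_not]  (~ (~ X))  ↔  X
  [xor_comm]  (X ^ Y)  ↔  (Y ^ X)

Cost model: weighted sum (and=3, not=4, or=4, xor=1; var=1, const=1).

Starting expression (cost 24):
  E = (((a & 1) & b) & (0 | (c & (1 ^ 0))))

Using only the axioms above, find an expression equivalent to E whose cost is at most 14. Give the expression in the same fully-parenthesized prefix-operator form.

step 1: xor_false (→) rewrites (1 ^ 0) into 1, now (((a & 1) & b) & (0 | (c & 1)))
step 2: and_true (→) rewrites (a & 1) into a, now ((a & b) & (0 | (c & 1)))
step 3: and_true (→) rewrites (c & 1) into c, reaching cost 14 (bound 14)

((a & b) & (0 | c))   [cost 14]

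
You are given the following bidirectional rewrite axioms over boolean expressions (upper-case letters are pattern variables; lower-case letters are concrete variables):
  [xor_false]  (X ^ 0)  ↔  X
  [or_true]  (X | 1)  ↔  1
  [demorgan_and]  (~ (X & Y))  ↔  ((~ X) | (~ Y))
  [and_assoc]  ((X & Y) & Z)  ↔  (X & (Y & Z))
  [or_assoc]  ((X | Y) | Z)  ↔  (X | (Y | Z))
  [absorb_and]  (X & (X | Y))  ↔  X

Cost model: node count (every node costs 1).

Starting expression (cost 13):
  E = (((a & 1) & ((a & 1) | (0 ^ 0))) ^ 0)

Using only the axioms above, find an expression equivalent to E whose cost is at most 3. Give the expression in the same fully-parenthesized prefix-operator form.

(1) (0 ^ 0)  =[xor_false →]=  0    ⊢ (((a & 1) & ((a & 1) | 0)) ^ 0)
(2) ((a & 1) & ((a & 1) | 0))  =[absorb_and →]=  (a & 1)    ⊢ ((a & 1) ^ 0)
(3) ((a & 1) ^ 0)  =[xor_false →]=  (a & 1)    ⊢ cost 3, within 3

(a & 1)   [cost 3]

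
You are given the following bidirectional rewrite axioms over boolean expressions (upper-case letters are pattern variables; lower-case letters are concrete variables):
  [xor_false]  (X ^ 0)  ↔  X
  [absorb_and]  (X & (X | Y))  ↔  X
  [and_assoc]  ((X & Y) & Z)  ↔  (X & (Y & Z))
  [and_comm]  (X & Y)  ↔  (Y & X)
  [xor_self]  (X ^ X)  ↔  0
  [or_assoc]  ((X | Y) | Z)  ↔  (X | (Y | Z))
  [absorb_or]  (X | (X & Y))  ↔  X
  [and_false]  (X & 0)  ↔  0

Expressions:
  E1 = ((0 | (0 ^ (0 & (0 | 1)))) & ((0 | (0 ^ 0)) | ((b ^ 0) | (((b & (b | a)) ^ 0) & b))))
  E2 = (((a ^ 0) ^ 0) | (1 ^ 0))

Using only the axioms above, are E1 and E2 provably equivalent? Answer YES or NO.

The axioms are sound identities: if E1 ↔* E2 then E1 and E2 evaluate identically under any assignment.
Under a=0, b=0: E1 evaluates to 0, E2 to 1. Distinct ⇒ no rewrite sequence connects them.

NO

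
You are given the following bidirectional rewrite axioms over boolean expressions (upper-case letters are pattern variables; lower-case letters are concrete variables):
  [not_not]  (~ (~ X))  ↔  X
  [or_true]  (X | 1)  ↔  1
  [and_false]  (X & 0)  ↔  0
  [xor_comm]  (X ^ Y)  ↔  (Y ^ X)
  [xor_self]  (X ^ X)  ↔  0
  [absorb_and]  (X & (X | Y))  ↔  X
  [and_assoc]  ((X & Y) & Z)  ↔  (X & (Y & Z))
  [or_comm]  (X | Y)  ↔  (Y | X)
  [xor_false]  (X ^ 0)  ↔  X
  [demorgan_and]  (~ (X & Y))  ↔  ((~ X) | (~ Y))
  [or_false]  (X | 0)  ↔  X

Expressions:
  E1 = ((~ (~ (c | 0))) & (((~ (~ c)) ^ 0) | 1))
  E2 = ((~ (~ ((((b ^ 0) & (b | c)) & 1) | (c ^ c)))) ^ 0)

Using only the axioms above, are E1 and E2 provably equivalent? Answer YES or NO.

NO

All listed rules preserve value, hence provable equivalence implies equal values everywhere; look for a separating assignment.
b=0, c=1 gives E1 ↦ 1, E2 ↦ 0; values differ ⇒ not provably equivalent.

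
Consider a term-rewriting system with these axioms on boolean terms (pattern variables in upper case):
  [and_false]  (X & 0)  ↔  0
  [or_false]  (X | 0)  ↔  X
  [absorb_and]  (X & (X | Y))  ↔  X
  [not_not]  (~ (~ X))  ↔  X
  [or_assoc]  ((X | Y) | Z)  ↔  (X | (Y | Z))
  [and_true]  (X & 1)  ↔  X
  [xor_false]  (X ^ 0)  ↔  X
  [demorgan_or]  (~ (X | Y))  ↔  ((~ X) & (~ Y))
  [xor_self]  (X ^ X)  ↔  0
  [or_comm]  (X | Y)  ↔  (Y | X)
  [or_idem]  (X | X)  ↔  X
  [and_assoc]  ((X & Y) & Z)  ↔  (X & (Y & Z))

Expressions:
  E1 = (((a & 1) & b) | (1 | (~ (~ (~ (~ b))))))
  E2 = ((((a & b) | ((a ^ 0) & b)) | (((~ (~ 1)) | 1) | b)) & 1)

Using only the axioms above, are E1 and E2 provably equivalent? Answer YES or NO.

(1) (~ (~ b))  =[not_not →]=  b    ⊢ (((a & 1) & b) | (1 | (~ (~ b))))
(2) (a & 1)  =[and_true →]=  a    ⊢ ((a & b) | (1 | (~ (~ b))))
(3) (~ (~ b))  =[not_not →]=  b    ⊢ ((a & b) | (1 | b))
(4) 1  =[or_idem ←]=  (1 | 1)    ⊢ ((a & b) | ((1 | 1) | b))
(5) (a & b)  =[or_idem ←]=  ((a & b) | (a & b))    ⊢ (((a & b) | (a & b)) | ((1 | 1) | b))
(6) a  =[xor_false ←]=  (a ^ 0)    ⊢ (((a & b) | ((a ^ 0) & b)) | ((1 | 1) | b))
(7) (((a & b) | ((a ^ 0) & b)) | ((1 | 1) | b))  =[and_true ←]=  ((((a & b) | ((a ^ 0) & b)) | ((1 | 1) | b)) & 1)
(8) 1  =[not_not ←]=  (~ (~ 1))    ⊢ E2

YES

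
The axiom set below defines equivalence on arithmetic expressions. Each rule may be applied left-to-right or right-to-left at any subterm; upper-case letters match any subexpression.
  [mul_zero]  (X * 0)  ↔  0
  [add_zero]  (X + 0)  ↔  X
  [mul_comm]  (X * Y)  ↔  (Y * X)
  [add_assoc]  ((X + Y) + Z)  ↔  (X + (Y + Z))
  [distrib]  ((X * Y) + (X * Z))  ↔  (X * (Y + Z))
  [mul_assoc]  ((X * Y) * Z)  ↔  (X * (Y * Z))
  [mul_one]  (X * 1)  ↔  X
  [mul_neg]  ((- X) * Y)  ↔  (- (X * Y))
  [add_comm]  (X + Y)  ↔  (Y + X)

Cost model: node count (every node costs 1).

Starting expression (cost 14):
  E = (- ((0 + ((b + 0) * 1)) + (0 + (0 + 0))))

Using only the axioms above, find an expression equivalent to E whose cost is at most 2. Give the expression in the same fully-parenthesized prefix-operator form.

step 1: add_zero (→) rewrites (b + 0) into b, now (- ((0 + (b * 1)) + (0 + (0 + 0))))
step 2: add_zero (→) rewrites (0 + 0) into 0, now (- ((0 + (b * 1)) + (0 + 0)))
step 3: mul_one (→) rewrites (b * 1) into b, now (- ((0 + b) + (0 + 0)))
step 4: add_zero (→) rewrites (0 + 0) into 0, now (- ((0 + b) + 0))
step 5: add_assoc (→) rewrites ((0 + b) + 0) into (0 + (b + 0)), now (- (0 + (b + 0)))
step 6: add_comm (→) rewrites (0 + (b + 0)) into ((b + 0) + 0), now (- ((b + 0) + 0))
step 7: add_zero (→) rewrites (b + 0) into b, now (- (b + 0))
step 8: add_zero (→) rewrites (b + 0) into b, reaching cost 2 (bound 2)

(- b)   [cost 2]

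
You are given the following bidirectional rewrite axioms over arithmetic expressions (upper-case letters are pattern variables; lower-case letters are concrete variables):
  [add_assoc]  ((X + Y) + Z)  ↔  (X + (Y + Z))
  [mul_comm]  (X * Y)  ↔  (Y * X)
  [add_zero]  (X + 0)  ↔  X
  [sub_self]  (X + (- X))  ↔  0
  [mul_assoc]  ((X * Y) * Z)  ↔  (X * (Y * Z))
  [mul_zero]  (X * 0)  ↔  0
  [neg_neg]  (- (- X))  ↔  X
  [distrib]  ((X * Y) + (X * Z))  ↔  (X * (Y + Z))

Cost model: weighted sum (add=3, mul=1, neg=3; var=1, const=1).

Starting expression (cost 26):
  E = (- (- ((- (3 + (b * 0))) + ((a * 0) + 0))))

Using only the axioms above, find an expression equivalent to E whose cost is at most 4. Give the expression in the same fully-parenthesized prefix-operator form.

(1) (b * 0)  =[mul_zero →]=  0    ⊢ (- (- ((- (3 + 0)) + ((a * 0) + 0))))
(2) (a * 0)  =[mul_zero →]=  0    ⊢ (- (- ((- (3 + 0)) + (0 + 0))))
(3) (- (- ((- (3 + 0)) + (0 + 0))))  =[neg_neg →]=  ((- (3 + 0)) + (0 + 0))
(4) (0 + 0)  =[add_zero →]=  0    ⊢ ((- (3 + 0)) + 0)
(5) (3 + 0)  =[add_zero →]=  3    ⊢ ((- 3) + 0)
(6) ((- 3) + 0)  =[add_zero →]=  (- 3)    ⊢ cost 4, within 4

(- 3)   [cost 4]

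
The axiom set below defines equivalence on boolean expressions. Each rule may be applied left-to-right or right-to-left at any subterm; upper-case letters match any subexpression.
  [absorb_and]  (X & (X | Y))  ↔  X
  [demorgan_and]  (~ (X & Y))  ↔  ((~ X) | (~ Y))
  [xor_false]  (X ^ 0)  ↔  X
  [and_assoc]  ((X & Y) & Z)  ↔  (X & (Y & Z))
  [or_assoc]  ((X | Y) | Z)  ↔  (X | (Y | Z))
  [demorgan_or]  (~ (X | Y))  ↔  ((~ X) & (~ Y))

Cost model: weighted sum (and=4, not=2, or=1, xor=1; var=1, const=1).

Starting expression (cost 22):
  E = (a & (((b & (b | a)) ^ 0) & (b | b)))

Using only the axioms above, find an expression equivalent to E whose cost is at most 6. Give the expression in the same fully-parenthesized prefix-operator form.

(a & b)   [cost 6]

1. [absorb_and →] (b & (b | a))  →  b;  E = (a & ((b ^ 0) & (b | b)))
2. [xor_false →] (b ^ 0)  →  b;  E = (a & (b & (b | b)))
3. [absorb_and →] (b & (b | b))  →  b;  cost 6 ≤ 6, done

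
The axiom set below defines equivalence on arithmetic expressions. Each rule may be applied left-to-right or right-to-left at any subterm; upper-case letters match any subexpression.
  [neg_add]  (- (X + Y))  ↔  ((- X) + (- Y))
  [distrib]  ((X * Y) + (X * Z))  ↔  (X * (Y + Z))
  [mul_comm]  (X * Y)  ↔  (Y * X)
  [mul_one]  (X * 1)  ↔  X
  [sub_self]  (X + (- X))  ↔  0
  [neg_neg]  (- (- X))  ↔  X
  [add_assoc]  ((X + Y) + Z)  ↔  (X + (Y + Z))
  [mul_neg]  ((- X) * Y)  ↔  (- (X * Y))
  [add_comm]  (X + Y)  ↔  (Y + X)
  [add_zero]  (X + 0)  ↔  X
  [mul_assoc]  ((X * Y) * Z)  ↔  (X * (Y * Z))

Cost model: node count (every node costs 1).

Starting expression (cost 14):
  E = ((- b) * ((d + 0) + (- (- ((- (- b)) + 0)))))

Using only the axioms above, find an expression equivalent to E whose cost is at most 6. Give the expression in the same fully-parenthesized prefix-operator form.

((- b) * (d + b))   [cost 6]

1. [neg_neg →] (- (- ((- (- b)) + 0)))  →  ((- (- b)) + 0);  E = ((- b) * ((d + 0) + ((- (- b)) + 0)))
2. [add_zero →] ((- (- b)) + 0)  →  (- (- b));  E = ((- b) * ((d + 0) + (- (- b))))
3. [neg_neg →] (- (- b))  →  b;  E = ((- b) * ((d + 0) + b))
4. [add_zero →] (d + 0)  →  d;  cost 6 ≤ 6, done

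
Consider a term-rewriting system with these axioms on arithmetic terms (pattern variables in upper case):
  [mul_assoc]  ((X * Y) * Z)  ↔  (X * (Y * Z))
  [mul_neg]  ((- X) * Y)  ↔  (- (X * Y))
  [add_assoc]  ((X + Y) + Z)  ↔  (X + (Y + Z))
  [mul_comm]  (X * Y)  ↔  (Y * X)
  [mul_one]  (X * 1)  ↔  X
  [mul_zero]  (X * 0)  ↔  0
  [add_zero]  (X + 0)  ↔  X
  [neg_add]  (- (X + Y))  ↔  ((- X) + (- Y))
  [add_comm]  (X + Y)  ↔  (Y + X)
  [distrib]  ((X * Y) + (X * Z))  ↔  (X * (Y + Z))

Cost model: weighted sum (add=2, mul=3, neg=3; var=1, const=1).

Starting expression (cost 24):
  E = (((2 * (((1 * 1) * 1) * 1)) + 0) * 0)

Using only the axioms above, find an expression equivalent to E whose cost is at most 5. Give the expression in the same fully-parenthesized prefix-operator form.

(0 * 2)   [cost 5]

1. [mul_one →] (((1 * 1) * 1) * 1)  →  ((1 * 1) * 1);  E = (((2 * ((1 * 1) * 1)) + 0) * 0)
2. [mul_one →] ((1 * 1) * 1)  →  (1 * 1);  E = (((2 * (1 * 1)) + 0) * 0)
3. [mul_one →] (1 * 1)  →  1;  E = (((2 * 1) + 0) * 0)
4. [add_zero →] ((2 * 1) + 0)  →  (2 * 1);  E = ((2 * 1) * 0)
5. [mul_comm →] ((2 * 1) * 0)  →  (0 * (2 * 1))
6. [mul_one →] (2 * 1)  →  2;  cost 5 ≤ 5, done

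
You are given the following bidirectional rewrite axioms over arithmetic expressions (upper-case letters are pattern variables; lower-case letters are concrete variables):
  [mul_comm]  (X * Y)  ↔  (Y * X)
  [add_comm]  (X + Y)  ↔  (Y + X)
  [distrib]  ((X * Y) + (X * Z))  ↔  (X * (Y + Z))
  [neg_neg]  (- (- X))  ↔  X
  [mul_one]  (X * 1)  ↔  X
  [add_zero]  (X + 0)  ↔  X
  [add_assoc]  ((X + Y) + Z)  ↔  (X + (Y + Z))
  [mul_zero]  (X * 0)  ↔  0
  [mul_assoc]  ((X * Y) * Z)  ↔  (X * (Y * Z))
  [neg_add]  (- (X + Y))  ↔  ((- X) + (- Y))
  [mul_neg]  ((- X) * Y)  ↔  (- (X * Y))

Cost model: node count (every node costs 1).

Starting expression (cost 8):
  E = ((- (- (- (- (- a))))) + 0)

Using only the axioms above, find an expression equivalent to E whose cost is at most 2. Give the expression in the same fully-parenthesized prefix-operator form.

step 1: add_zero (→) rewrites ((- (- (- (- (- a))))) + 0) into (- (- (- (- (- a)))))
step 2: neg_neg (→) rewrites (- (- (- (- a)))) into (- (- a)), now (- (- (- a)))
step 3: neg_neg (→) rewrites (- (- a)) into a, reaching cost 2 (bound 2)

(- a)   [cost 2]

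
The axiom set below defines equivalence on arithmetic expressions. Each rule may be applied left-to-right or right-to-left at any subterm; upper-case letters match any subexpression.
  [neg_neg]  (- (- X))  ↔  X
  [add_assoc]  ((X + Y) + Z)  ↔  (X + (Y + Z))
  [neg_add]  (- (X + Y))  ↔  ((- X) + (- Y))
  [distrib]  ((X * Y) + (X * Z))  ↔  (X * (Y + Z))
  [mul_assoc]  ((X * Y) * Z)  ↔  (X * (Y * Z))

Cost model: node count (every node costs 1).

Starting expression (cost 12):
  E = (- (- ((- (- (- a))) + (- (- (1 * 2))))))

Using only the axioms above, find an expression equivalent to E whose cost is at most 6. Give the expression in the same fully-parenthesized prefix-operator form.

((- a) + (1 * 2))   [cost 6]

1. [neg_neg →] (- (- (1 * 2)))  →  (1 * 2);  E = (- (- ((- (- (- a))) + (1 * 2))))
2. [neg_neg →] (- (- ((- (- (- a))) + (1 * 2))))  →  ((- (- (- a))) + (1 * 2))
3. [neg_neg →] (- (- a))  →  a;  cost 6 ≤ 6, done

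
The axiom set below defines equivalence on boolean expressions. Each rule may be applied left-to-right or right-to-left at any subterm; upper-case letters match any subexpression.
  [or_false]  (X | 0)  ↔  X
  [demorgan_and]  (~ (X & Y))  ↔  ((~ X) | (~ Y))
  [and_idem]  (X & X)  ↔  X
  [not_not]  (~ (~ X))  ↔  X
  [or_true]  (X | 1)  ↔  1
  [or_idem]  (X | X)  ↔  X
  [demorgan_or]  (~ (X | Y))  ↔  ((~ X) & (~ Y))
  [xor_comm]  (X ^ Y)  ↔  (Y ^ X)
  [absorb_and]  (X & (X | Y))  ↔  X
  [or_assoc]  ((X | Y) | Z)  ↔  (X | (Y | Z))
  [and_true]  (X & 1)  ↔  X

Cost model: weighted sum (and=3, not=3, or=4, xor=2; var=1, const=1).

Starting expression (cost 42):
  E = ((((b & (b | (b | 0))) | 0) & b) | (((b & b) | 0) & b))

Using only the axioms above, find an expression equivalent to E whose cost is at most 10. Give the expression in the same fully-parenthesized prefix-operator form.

((b | 0) & b)   [cost 10]

1. [or_false →] (b | 0)  →  b;  E = ((((b & (b | b)) | 0) & b) | (((b & b) | 0) & b))
2. [or_idem →] (b | b)  →  b;  E = ((((b & b) | 0) & b) | (((b & b) | 0) & b))
3. [or_idem →] ((((b & b) | 0) & b) | (((b & b) | 0) & b))  →  (((b & b) | 0) & b)
4. [and_idem →] (b & b)  →  b;  cost 10 ≤ 10, done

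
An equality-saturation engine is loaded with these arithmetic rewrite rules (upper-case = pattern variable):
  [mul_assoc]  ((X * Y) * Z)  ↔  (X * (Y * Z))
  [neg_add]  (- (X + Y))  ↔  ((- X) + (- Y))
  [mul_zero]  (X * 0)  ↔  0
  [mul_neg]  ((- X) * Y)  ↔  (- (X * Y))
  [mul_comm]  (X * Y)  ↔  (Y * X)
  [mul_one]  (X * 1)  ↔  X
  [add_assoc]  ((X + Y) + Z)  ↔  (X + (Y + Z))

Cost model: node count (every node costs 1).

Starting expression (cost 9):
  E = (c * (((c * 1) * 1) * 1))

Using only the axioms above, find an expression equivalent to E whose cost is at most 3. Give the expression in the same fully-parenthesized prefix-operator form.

step 1: mul_one (→) rewrites (c * 1) into c, now (c * ((c * 1) * 1))
step 2: mul_one (→) rewrites (c * 1) into c, now (c * (c * 1))
step 3: mul_one (→) rewrites (c * 1) into c, reaching cost 3 (bound 3)

(c * c)   [cost 3]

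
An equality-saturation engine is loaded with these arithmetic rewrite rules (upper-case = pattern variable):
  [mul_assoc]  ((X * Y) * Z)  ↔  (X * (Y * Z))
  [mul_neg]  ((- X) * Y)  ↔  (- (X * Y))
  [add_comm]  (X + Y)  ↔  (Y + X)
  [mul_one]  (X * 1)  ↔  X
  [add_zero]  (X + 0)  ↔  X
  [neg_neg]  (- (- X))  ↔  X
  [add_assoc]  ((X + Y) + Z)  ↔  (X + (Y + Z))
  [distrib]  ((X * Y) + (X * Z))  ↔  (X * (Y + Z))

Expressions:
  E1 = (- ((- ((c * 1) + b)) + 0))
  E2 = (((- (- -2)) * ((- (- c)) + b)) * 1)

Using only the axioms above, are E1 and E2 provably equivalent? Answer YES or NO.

The axioms are sound identities: if E1 ↔* E2 then E1 and E2 evaluate identically under any assignment.
Under b=0, c=1: E1 evaluates to 1, E2 to -2. Distinct ⇒ no rewrite sequence connects them.

NO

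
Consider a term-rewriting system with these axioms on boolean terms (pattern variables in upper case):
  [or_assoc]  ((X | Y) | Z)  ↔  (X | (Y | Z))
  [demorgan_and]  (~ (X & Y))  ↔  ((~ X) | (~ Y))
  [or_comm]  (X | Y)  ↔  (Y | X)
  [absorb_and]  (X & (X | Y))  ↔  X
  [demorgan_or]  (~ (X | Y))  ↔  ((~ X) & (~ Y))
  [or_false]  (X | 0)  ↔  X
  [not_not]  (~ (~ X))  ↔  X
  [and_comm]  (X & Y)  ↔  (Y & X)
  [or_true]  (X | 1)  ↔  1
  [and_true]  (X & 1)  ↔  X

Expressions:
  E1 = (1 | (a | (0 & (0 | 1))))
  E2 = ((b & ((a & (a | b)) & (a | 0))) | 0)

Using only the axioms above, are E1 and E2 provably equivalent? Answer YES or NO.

NO

All listed rules preserve value, hence provable equivalence implies equal values everywhere; look for a separating assignment.
a=0, b=0 gives E1 ↦ 1, E2 ↦ 0; values differ ⇒ not provably equivalent.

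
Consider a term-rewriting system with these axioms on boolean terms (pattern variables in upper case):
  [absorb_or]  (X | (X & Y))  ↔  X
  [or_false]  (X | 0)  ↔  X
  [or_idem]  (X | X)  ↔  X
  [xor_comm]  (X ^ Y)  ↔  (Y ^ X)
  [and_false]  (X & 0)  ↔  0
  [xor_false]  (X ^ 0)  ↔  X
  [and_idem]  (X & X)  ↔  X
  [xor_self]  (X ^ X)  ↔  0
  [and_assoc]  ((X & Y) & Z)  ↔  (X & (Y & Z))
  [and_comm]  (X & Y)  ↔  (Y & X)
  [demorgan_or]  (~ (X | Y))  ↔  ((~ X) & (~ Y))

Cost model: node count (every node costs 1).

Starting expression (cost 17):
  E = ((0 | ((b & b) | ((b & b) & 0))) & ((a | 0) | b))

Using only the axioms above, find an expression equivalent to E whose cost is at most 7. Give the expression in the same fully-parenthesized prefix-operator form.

((0 | b) & (a | b))   [cost 7]

step 1: or_false (→) rewrites (a | 0) into a, now ((0 | ((b & b) | ((b & b) & 0))) & (a | b))
step 2: absorb_or (→) rewrites ((b & b) | ((b & b) & 0)) into (b & b), now ((0 | (b & b)) & (a | b))
step 3: and_idem (→) rewrites (b & b) into b, reaching cost 7 (bound 7)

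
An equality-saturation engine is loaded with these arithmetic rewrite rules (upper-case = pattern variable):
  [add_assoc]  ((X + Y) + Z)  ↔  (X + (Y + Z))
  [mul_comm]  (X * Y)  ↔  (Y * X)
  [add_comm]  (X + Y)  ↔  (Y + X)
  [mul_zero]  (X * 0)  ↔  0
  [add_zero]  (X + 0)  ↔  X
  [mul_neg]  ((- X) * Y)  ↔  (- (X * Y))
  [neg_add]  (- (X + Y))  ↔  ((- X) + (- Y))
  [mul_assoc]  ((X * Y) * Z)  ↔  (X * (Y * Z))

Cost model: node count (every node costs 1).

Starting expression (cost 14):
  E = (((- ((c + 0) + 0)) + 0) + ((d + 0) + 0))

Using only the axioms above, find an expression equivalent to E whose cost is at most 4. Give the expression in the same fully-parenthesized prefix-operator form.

(1) (c + 0)  =[add_zero →]=  c    ⊢ (((- (c + 0)) + 0) + ((d + 0) + 0))
(2) (c + 0)  =[add_zero →]=  c    ⊢ (((- c) + 0) + ((d + 0) + 0))
(3) ((- c) + 0)  =[add_zero →]=  (- c)    ⊢ ((- c) + ((d + 0) + 0))
(4) (d + 0)  =[add_zero →]=  d    ⊢ ((- c) + (d + 0))
(5) (d + 0)  =[add_zero →]=  d    ⊢ cost 4, within 4

((- c) + d)   [cost 4]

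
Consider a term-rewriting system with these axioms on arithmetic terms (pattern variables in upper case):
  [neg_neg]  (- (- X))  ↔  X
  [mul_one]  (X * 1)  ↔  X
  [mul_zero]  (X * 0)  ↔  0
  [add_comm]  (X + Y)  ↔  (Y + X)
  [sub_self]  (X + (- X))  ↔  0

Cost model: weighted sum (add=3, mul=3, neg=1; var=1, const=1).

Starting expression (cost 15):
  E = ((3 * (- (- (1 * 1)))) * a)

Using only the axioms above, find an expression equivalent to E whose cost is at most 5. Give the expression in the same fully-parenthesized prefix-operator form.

(1) (1 * 1)  =[mul_one →]=  1    ⊢ ((3 * (- (- 1))) * a)
(2) (- (- 1))  =[neg_neg →]=  1    ⊢ ((3 * 1) * a)
(3) (3 * 1)  =[mul_one →]=  3    ⊢ cost 5, within 5

(3 * a)   [cost 5]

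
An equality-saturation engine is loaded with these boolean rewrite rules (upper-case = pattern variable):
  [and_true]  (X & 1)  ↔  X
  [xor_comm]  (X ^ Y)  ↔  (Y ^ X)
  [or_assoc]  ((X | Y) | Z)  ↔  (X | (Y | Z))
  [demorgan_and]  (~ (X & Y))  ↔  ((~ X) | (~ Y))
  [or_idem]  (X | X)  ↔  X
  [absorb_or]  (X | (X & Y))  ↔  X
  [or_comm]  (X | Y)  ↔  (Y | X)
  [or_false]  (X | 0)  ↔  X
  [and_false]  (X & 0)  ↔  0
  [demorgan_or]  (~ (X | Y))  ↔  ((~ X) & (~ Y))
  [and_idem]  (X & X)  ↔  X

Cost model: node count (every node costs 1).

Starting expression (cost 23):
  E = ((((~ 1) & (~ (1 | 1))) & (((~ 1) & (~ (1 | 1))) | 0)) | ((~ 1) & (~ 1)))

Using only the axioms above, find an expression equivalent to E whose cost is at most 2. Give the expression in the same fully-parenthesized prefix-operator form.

(1) (((~ 1) & (~ (1 | 1))) | 0)  =[or_false →]=  ((~ 1) & (~ (1 | 1)))    ⊢ ((((~ 1) & (~ (1 | 1))) & ((~ 1) & (~ (1 | 1)))) | ((~ 1) & (~ 1)))
(2) (((~ 1) & (~ (1 | 1))) & ((~ 1) & (~ (1 | 1))))  =[and_idem →]=  ((~ 1) & (~ (1 | 1)))    ⊢ (((~ 1) & (~ (1 | 1))) | ((~ 1) & (~ 1)))
(3) (1 | 1)  =[or_idem →]=  1    ⊢ (((~ 1) & (~ 1)) | ((~ 1) & (~ 1)))
(4) (((~ 1) & (~ 1)) | ((~ 1) & (~ 1)))  =[or_idem →]=  ((~ 1) & (~ 1))
(5) ((~ 1) & (~ 1))  =[and_idem →]=  (~ 1)    ⊢ cost 2, within 2

(~ 1)   [cost 2]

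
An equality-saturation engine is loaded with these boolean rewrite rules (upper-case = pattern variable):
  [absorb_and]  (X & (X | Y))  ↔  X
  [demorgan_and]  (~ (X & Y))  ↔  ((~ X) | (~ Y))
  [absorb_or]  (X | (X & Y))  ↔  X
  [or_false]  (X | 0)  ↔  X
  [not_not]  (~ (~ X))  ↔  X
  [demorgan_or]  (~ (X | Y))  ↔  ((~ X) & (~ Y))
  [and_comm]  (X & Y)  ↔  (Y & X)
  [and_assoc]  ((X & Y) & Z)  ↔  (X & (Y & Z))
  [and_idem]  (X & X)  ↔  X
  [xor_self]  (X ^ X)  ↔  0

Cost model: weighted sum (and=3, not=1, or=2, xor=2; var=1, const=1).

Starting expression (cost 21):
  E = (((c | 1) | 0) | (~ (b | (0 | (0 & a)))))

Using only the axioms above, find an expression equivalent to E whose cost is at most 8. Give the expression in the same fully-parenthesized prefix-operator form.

((c | 1) | (~ b))   [cost 8]

(1) (0 | (0 & a))  =[absorb_or →]=  0    ⊢ (((c | 1) | 0) | (~ (b | 0)))
(2) (b | 0)  =[or_false →]=  b    ⊢ (((c | 1) | 0) | (~ b))
(3) ((c | 1) | 0)  =[or_false →]=  (c | 1)    ⊢ cost 8, within 8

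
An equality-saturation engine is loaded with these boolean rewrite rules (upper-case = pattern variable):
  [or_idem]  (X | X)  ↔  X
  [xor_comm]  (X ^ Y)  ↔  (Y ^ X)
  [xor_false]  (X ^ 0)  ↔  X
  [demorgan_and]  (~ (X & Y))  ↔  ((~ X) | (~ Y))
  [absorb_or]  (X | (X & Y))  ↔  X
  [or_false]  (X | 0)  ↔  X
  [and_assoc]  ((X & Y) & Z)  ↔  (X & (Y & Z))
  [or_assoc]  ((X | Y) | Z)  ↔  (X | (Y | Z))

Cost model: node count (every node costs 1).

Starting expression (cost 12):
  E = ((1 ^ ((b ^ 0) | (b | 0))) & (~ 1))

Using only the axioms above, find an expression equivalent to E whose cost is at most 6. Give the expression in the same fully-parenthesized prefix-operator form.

step 1: or_false (→) rewrites (b | 0) into b, now ((1 ^ ((b ^ 0) | b)) & (~ 1))
step 2: xor_false (→) rewrites (b ^ 0) into b, now ((1 ^ (b | b)) & (~ 1))
step 3: or_idem (→) rewrites (b | b) into b, reaching cost 6 (bound 6)

((1 ^ b) & (~ 1))   [cost 6]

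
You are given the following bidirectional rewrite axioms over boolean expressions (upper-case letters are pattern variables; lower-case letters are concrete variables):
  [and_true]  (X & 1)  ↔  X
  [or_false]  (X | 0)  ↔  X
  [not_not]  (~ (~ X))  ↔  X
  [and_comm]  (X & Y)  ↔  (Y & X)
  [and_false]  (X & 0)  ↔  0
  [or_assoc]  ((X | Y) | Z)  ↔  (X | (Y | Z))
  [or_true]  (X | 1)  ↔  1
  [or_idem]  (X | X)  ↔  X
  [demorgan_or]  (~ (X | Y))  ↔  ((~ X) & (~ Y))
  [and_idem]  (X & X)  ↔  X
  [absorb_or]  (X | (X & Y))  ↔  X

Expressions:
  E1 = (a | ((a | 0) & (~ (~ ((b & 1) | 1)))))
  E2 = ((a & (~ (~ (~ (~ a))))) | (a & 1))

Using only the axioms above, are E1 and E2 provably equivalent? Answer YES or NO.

(1) (~ (~ ((b & 1) | 1)))  =[not_not →]=  ((b & 1) | 1)    ⊢ (a | ((a | 0) & ((b & 1) | 1)))
(2) (b & 1)  =[and_true →]=  b    ⊢ (a | ((a | 0) & (b | 1)))
(3) (a | 0)  =[or_false →]=  a    ⊢ (a | (a & (b | 1)))
(4) (b | 1)  =[or_true →]=  1    ⊢ (a | (a & 1))
(5) (a & 1)  =[and_true →]=  a    ⊢ (a | a)
(6) a  =[and_idem ←]=  (a & a)    ⊢ ((a & a) | a)
(7) a  =[and_true ←]=  (a & 1)    ⊢ ((a & a) | (a & 1))
(8) a  =[not_not ←]=  (~ (~ a))    ⊢ ((a & (~ (~ a))) | (a & 1))
(9) a  =[not_not ←]=  (~ (~ a))    ⊢ E2

YES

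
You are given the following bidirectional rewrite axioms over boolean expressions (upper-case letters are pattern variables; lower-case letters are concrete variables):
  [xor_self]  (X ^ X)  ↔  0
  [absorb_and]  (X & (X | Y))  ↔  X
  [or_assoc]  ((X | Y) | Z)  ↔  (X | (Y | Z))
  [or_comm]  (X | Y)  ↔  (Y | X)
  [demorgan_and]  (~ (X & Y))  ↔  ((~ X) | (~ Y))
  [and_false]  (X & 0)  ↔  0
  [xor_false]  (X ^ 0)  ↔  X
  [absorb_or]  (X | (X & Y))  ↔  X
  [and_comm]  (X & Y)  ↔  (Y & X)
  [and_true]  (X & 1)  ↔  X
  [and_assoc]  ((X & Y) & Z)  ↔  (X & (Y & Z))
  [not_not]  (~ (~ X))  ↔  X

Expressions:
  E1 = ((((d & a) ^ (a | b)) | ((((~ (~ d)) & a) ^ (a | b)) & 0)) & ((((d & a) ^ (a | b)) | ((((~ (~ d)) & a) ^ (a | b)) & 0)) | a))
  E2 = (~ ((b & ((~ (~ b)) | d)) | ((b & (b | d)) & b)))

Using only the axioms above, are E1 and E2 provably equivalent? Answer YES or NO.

All listed rules preserve value, hence provable equivalence implies equal values everywhere; look for a separating assignment.
a=0, b=0, d=0 gives E1 ↦ 0, E2 ↦ 1; values differ ⇒ not provably equivalent.

NO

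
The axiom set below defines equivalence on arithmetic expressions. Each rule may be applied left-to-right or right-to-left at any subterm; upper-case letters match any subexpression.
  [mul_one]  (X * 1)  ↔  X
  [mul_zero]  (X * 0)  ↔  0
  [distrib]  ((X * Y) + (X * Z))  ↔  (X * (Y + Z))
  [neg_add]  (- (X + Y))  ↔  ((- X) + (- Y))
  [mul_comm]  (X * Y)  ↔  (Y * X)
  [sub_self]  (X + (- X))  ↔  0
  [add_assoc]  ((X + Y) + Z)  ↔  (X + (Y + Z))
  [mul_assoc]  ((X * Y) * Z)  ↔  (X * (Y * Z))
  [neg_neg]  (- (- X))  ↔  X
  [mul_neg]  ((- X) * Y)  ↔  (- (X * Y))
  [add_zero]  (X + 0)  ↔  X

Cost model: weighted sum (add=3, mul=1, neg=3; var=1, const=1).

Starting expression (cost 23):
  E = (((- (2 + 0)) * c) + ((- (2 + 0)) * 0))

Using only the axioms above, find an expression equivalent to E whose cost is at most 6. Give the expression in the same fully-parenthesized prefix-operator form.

step 1: distrib (→) rewrites (((- (2 + 0)) * c) + ((- (2 + 0)) * 0)) into ((- (2 + 0)) * (c + 0))
step 2: add_zero (→) rewrites (c + 0) into c, now ((- (2 + 0)) * c)
step 3: add_zero (→) rewrites (2 + 0) into 2, reaching cost 6 (bound 6)

((- 2) * c)   [cost 6]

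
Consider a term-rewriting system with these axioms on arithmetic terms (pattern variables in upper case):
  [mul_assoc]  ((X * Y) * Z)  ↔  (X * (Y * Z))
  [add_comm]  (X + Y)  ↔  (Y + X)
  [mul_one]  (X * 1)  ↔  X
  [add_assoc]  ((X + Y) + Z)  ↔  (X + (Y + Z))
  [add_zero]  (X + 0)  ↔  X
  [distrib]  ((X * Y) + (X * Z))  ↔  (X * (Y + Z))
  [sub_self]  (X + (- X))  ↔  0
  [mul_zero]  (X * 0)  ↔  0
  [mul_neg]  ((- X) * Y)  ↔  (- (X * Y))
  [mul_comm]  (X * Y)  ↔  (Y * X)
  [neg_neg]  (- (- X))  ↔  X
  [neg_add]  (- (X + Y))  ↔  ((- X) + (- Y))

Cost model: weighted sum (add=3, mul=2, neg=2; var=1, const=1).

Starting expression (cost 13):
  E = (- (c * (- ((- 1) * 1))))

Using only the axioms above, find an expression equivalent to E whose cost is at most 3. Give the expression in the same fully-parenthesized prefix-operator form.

(- c)   [cost 3]

step 1: mul_one (→) rewrites ((- 1) * 1) into (- 1), now (- (c * (- (- 1))))
step 2: neg_neg (→) rewrites (- (- 1)) into 1, now (- (c * 1))
step 3: mul_one (→) rewrites (c * 1) into c, reaching cost 3 (bound 3)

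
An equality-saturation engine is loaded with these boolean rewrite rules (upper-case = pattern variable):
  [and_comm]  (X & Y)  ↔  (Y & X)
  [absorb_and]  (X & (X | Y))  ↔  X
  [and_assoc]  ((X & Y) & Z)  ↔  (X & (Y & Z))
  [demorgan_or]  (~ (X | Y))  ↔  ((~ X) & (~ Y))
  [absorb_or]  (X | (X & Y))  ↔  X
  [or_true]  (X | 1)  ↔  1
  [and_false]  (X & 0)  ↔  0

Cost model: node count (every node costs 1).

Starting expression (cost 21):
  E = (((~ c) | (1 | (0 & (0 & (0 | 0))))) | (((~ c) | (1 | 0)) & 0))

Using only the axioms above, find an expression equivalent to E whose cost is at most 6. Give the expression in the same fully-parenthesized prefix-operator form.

((~ c) | (1 | 0))   [cost 6]

1. [absorb_and →] (0 & (0 | 0))  →  0;  E = (((~ c) | (1 | (0 & 0))) | (((~ c) | (1 | 0)) & 0))
2. [and_false →] (0 & 0)  →  0;  E = (((~ c) | (1 | 0)) | (((~ c) | (1 | 0)) & 0))
3. [absorb_or →] (((~ c) | (1 | 0)) | (((~ c) | (1 | 0)) & 0))  →  ((~ c) | (1 | 0));  cost 6 ≤ 6, done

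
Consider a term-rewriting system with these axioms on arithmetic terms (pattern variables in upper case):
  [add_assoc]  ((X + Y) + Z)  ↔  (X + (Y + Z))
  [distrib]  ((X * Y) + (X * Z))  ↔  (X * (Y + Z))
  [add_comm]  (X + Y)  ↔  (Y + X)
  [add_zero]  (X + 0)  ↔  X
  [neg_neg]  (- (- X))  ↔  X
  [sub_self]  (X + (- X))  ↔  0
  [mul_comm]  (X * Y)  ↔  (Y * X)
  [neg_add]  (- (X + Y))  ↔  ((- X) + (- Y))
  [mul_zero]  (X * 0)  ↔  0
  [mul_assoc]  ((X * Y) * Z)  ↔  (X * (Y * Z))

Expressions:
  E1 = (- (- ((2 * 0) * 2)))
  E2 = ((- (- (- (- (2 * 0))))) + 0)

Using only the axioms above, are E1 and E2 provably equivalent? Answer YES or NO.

(1) (- (- ((2 * 0) * 2)))  =[neg_neg →]=  ((2 * 0) * 2)
(2) (2 * 0)  =[mul_zero →]=  0    ⊢ (0 * 2)
(3) (0 * 2)  =[mul_comm →]=  (2 * 0)
(4) (2 * 0)  =[neg_neg ←]=  (- (- (2 * 0)))
(5) (- (- (2 * 0)))  =[add_zero ←]=  ((- (- (2 * 0))) + 0)
(6) (2 * 0)  =[neg_neg ←]=  (- (- (2 * 0)))    ⊢ E2

YES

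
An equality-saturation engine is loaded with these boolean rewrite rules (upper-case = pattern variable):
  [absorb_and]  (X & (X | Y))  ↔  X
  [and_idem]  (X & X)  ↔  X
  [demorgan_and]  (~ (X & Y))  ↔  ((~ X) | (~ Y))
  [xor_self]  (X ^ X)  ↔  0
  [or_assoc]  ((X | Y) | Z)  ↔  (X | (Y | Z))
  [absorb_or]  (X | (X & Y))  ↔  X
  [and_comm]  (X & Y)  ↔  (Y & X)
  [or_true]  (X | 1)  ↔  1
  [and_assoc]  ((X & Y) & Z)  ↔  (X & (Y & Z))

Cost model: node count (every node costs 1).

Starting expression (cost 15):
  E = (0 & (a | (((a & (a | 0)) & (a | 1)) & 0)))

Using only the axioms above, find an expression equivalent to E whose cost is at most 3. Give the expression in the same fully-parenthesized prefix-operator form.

(0 & a)   [cost 3]

1. [absorb_and →] (a & (a | 0))  →  a;  E = (0 & (a | ((a & (a | 1)) & 0)))
2. [absorb_and →] (a & (a | 1))  →  a;  E = (0 & (a | (a & 0)))
3. [absorb_or →] (a | (a & 0))  →  a;  cost 3 ≤ 3, done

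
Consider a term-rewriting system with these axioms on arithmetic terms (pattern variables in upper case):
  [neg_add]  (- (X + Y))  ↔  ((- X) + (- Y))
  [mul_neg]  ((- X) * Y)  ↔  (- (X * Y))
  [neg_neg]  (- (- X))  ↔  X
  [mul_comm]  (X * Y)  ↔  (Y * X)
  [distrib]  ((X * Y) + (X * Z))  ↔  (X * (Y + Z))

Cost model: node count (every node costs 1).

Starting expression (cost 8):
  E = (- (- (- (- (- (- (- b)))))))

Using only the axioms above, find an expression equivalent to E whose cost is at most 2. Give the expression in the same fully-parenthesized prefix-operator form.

(- b)   [cost 2]

(1) (- (- (- (- (- (- b))))))  =[neg_neg →]=  (- (- (- (- b))))    ⊢ (- (- (- (- (- b)))))
(2) (- (- (- (- b))))  =[neg_neg →]=  (- (- b))    ⊢ (- (- (- b)))
(3) (- (- b))  =[neg_neg →]=  b    ⊢ cost 2, within 2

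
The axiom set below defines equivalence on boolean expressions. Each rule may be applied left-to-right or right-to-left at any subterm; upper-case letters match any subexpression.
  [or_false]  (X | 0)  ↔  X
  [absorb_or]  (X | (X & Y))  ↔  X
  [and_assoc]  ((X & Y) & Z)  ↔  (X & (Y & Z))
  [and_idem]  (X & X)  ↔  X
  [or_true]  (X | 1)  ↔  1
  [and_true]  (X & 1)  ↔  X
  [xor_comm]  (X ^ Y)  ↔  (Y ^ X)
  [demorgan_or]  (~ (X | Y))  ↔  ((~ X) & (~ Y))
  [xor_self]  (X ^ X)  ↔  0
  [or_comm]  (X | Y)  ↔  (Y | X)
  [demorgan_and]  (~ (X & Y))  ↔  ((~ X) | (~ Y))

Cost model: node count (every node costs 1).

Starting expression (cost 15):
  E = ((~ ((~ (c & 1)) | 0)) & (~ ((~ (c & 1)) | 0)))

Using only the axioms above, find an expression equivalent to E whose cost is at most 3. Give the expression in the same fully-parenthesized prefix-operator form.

(~ (~ c))   [cost 3]

step 1: and_idem (→) rewrites ((~ ((~ (c & 1)) | 0)) & (~ ((~ (c & 1)) | 0))) into (~ ((~ (c & 1)) | 0))
step 2: and_true (→) rewrites (c & 1) into c, now (~ ((~ c) | 0))
step 3: or_false (→) rewrites ((~ c) | 0) into (~ c), reaching cost 3 (bound 3)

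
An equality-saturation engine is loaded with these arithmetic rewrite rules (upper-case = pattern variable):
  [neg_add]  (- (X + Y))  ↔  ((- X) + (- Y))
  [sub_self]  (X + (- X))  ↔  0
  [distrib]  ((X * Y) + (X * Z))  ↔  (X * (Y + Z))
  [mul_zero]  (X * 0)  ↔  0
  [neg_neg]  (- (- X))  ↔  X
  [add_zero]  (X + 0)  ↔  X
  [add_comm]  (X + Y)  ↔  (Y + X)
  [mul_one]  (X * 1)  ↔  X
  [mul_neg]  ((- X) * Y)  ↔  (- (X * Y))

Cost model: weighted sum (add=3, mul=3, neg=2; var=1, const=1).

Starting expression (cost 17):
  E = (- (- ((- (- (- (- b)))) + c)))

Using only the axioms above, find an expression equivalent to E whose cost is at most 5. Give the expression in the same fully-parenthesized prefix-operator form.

(1) (- (- (- b)))  =[neg_neg →]=  (- b)    ⊢ (- (- ((- (- b)) + c)))
(2) (- (- ((- (- b)) + c)))  =[neg_neg →]=  ((- (- b)) + c)
(3) (- (- b))  =[neg_neg →]=  b    ⊢ cost 5, within 5

(b + c)   [cost 5]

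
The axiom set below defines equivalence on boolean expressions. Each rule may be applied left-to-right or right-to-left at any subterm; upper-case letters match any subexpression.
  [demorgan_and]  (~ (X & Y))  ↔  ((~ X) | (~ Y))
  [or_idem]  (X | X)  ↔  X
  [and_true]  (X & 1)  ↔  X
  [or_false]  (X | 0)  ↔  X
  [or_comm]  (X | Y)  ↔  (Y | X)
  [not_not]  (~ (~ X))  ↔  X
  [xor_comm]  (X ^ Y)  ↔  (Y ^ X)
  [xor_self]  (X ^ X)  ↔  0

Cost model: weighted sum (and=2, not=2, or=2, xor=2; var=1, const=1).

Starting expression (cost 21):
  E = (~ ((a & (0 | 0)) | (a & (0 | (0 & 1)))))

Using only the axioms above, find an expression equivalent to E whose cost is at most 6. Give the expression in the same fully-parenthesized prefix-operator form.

step 1: and_true (→) rewrites (0 & 1) into 0, now (~ ((a & (0 | 0)) | (a & (0 | 0))))
step 2: or_idem (→) rewrites ((a & (0 | 0)) | (a & (0 | 0))) into (a & (0 | 0)), now (~ (a & (0 | 0)))
step 3: or_false (→) rewrites (0 | 0) into 0, reaching cost 6 (bound 6)

(~ (a & 0))   [cost 6]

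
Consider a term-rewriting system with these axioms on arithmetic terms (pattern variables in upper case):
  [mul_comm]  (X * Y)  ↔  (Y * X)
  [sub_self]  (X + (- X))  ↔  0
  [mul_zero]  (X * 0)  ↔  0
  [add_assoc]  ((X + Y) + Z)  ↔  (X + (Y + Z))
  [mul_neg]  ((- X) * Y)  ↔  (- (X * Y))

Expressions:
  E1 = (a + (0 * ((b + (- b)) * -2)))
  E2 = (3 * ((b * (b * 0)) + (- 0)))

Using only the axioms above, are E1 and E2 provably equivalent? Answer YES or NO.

The axioms are sound identities: if E1 ↔* E2 then E1 and E2 evaluate identically under any assignment.
Under a=1, b=0: E1 evaluates to 1, E2 to 0. Distinct ⇒ no rewrite sequence connects them.

NO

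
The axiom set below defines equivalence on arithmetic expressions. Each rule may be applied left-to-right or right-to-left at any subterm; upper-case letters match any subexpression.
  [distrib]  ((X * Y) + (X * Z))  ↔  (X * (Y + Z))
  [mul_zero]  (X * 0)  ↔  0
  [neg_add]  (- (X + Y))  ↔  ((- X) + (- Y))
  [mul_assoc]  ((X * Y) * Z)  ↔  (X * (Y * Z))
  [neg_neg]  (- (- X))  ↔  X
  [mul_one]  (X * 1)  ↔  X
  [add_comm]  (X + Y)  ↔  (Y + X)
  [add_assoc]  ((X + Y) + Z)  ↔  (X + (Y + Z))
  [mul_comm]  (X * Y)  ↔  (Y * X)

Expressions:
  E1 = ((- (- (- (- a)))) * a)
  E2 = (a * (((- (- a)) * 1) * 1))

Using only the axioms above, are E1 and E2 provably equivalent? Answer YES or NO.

1. [mul_comm →] ((- (- (- (- a)))) * a)  →  (a * (- (- (- (- a)))))
2. [neg_neg →] (- (- (- a)))  →  (- a);  E1 = (a * (- (- a)))
3. [neg_neg →] (- (- a))  →  a;  E1 = (a * a)
4. [mul_one ←] a  →  (a * 1);  E1 = (a * (a * 1))
5. [neg_neg ←] a  →  (- (- a));  E1 = (a * ((- (- a)) * 1))
6. [mul_one ←] ((- (- a)) * 1)  →  (((- (- a)) * 1) * 1);  this is E2

YES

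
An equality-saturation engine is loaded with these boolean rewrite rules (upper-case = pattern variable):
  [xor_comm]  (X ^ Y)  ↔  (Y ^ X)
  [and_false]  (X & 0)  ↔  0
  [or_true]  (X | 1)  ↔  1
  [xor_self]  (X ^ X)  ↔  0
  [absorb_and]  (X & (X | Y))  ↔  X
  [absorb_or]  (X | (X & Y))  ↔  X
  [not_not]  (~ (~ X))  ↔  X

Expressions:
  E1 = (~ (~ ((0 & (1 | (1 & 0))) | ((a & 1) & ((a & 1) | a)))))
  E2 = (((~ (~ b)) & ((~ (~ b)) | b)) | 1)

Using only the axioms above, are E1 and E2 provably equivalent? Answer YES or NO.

NO

Every axiom is a valid identity, so a rewrite proof would force E1 and E2 to agree under every assignment.
At a=0, b=0: E1 = 0 but E2 = 1; they differ, so no derivation exists.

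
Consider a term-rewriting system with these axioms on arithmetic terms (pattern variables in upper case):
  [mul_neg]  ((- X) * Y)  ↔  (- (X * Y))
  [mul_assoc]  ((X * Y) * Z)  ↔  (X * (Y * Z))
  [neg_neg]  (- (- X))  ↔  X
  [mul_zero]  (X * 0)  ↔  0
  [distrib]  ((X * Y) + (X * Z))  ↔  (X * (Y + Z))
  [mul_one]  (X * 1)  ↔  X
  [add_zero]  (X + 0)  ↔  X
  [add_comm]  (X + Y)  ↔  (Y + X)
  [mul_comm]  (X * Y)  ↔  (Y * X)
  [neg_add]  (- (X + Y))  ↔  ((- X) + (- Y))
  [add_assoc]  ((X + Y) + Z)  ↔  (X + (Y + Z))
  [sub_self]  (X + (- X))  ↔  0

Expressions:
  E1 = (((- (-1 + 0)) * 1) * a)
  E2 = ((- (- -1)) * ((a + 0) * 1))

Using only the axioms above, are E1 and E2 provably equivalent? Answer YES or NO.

NO

All listed rules preserve value, hence provable equivalence implies equal values everywhere; look for a separating assignment.
a=1 gives E1 ↦ 1, E2 ↦ -1; values differ ⇒ not provably equivalent.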